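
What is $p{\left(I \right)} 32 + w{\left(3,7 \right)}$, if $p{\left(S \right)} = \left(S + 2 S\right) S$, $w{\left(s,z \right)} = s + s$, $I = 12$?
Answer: $13830$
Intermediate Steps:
$w{\left(s,z \right)} = 2 s$
$p{\left(S \right)} = 3 S^{2}$ ($p{\left(S \right)} = 3 S S = 3 S^{2}$)
$p{\left(I \right)} 32 + w{\left(3,7 \right)} = 3 \cdot 12^{2} \cdot 32 + 2 \cdot 3 = 3 \cdot 144 \cdot 32 + 6 = 432 \cdot 32 + 6 = 13824 + 6 = 13830$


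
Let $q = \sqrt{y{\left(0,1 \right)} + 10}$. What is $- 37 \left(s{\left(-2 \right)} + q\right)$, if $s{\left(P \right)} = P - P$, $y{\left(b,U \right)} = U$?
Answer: $- 37 \sqrt{11} \approx -122.72$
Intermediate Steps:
$s{\left(P \right)} = 0$
$q = \sqrt{11}$ ($q = \sqrt{1 + 10} = \sqrt{11} \approx 3.3166$)
$- 37 \left(s{\left(-2 \right)} + q\right) = - 37 \left(0 + \sqrt{11}\right) = - 37 \sqrt{11}$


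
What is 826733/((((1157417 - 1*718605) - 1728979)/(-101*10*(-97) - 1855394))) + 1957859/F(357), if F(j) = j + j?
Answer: 1039911141947941/921179238 ≈ 1.1289e+6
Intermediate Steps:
F(j) = 2*j
826733/((((1157417 - 1*718605) - 1728979)/(-101*10*(-97) - 1855394))) + 1957859/F(357) = 826733/((((1157417 - 1*718605) - 1728979)/(-101*10*(-97) - 1855394))) + 1957859/((2*357)) = 826733/((((1157417 - 718605) - 1728979)/(-1010*(-97) - 1855394))) + 1957859/714 = 826733/(((438812 - 1728979)/(97970 - 1855394))) + 1957859*(1/714) = 826733/((-1290167/(-1757424))) + 1957859/714 = 826733/((-1290167*(-1/1757424))) + 1957859/714 = 826733/(1290167/1757424) + 1957859/714 = 826733*(1757424/1290167) + 1957859/714 = 1452920415792/1290167 + 1957859/714 = 1039911141947941/921179238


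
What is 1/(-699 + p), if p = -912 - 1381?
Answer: -1/2992 ≈ -0.00033422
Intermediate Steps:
p = -2293
1/(-699 + p) = 1/(-699 - 2293) = 1/(-2992) = -1/2992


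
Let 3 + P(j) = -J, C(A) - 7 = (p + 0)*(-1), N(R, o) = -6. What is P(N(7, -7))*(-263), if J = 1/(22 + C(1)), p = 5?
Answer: 19199/24 ≈ 799.96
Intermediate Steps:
C(A) = 2 (C(A) = 7 + (5 + 0)*(-1) = 7 + 5*(-1) = 7 - 5 = 2)
J = 1/24 (J = 1/(22 + 2) = 1/24 ≈ 0.041667)
P(j) = -73/24 (P(j) = -3 - 1*1/24 = -3 - 1/24 = -73/24)
P(N(7, -7))*(-263) = -73/24*(-263) = 19199/24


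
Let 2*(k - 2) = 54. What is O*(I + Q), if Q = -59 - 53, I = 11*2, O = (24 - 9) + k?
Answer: -3960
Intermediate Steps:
k = 29 (k = 2 + (1/2)*54 = 2 + 27 = 29)
O = 44 (O = (24 - 9) + 29 = 15 + 29 = 44)
I = 22
Q = -112
O*(I + Q) = 44*(22 - 112) = 44*(-90) = -3960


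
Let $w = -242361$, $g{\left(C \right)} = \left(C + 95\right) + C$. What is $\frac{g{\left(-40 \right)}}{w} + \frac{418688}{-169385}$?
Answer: $- \frac{33825394381}{13684105995} \approx -2.4719$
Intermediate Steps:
$g{\left(C \right)} = 95 + 2 C$ ($g{\left(C \right)} = \left(95 + C\right) + C = 95 + 2 C$)
$\frac{g{\left(-40 \right)}}{w} + \frac{418688}{-169385} = \frac{95 + 2 \left(-40\right)}{-242361} + \frac{418688}{-169385} = \left(95 - 80\right) \left(- \frac{1}{242361}\right) + 418688 \left(- \frac{1}{169385}\right) = 15 \left(- \frac{1}{242361}\right) - \frac{418688}{169385} = - \frac{5}{80787} - \frac{418688}{169385} = - \frac{33825394381}{13684105995}$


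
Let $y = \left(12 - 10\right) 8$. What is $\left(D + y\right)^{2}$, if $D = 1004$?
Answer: $1040400$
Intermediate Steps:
$y = 16$ ($y = 2 \cdot 8 = 16$)
$\left(D + y\right)^{2} = \left(1004 + 16\right)^{2} = 1020^{2} = 1040400$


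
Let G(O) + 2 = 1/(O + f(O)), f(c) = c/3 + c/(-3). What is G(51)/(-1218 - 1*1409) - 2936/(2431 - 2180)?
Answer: -393331121/33628227 ≈ -11.696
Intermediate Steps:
f(c) = 0 (f(c) = c*(⅓) + c*(-⅓) = c/3 - c/3 = 0)
G(O) = -2 + 1/O (G(O) = -2 + 1/(O + 0) = -2 + 1/O)
G(51)/(-1218 - 1*1409) - 2936/(2431 - 2180) = (-2 + 1/51)/(-1218 - 1*1409) - 2936/(2431 - 2180) = (-2 + 1/51)/(-1218 - 1409) - 2936/251 = -101/51/(-2627) - 2936*1/251 = -101/51*(-1/2627) - 2936/251 = 101/133977 - 2936/251 = -393331121/33628227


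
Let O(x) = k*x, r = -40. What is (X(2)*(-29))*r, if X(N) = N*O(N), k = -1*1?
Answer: -4640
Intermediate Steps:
k = -1
O(x) = -x
X(N) = -N**2 (X(N) = N*(-N) = -N**2)
(X(2)*(-29))*r = (-1*2**2*(-29))*(-40) = (-1*4*(-29))*(-40) = -4*(-29)*(-40) = 116*(-40) = -4640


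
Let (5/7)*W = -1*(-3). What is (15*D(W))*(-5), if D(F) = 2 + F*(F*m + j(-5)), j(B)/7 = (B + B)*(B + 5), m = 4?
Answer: -5442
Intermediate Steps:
j(B) = 14*B*(5 + B) (j(B) = 7*((B + B)*(B + 5)) = 7*((2*B)*(5 + B)) = 7*(2*B*(5 + B)) = 14*B*(5 + B))
W = 21/5 (W = 7*(-1*(-3))/5 = (7/5)*3 = 21/5 ≈ 4.2000)
D(F) = 2 + 4*F² (D(F) = 2 + F*(F*4 + 14*(-5)*(5 - 5)) = 2 + F*(4*F + 14*(-5)*0) = 2 + F*(4*F + 0) = 2 + F*(4*F) = 2 + 4*F²)
(15*D(W))*(-5) = (15*(2 + 4*(21/5)²))*(-5) = (15*(2 + 4*(441/25)))*(-5) = (15*(2 + 1764/25))*(-5) = (15*(1814/25))*(-5) = (5442/5)*(-5) = -5442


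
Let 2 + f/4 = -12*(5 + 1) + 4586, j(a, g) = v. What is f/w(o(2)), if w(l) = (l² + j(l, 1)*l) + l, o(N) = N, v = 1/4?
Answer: 36096/13 ≈ 2776.6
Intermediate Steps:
v = ¼ ≈ 0.25000
j(a, g) = ¼
f = 18048 (f = -8 + 4*(-12*(5 + 1) + 4586) = -8 + 4*(-12*6 + 4586) = -8 + 4*(-72 + 4586) = -8 + 4*4514 = -8 + 18056 = 18048)
w(l) = l² + 5*l/4 (w(l) = (l² + l/4) + l = l² + 5*l/4)
f/w(o(2)) = 18048/(((¼)*2*(5 + 4*2))) = 18048/(((¼)*2*(5 + 8))) = 18048/(((¼)*2*13)) = 18048/(13/2) = 18048*(2/13) = 36096/13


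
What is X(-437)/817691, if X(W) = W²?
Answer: 190969/817691 ≈ 0.23355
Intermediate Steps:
X(-437)/817691 = (-437)²/817691 = 190969*(1/817691) = 190969/817691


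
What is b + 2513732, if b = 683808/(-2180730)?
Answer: 913628350092/363455 ≈ 2.5137e+6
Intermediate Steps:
b = -113968/363455 (b = 683808*(-1/2180730) = -113968/363455 ≈ -0.31357)
b + 2513732 = -113968/363455 + 2513732 = 913628350092/363455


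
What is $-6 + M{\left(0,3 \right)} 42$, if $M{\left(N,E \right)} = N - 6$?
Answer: $-258$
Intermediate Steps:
$M{\left(N,E \right)} = -6 + N$
$-6 + M{\left(0,3 \right)} 42 = -6 + \left(-6 + 0\right) 42 = -6 - 252 = -258$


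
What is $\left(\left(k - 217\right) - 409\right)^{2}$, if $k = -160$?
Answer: $617796$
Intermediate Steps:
$\left(\left(k - 217\right) - 409\right)^{2} = \left(\left(-160 - 217\right) - 409\right)^{2} = \left(-377 - 409\right)^{2} = \left(-786\right)^{2} = 617796$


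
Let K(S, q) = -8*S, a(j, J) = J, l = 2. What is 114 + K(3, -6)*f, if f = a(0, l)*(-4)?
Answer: 306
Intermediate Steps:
f = -8 (f = 2*(-4) = -8)
114 + K(3, -6)*f = 114 - 8*3*(-8) = 114 - 24*(-8) = 114 + 192 = 306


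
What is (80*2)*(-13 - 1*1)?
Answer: -2240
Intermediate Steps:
(80*2)*(-13 - 1*1) = 160*(-13 - 1) = 160*(-14) = -2240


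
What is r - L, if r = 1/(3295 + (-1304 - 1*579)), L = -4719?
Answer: 6663229/1412 ≈ 4719.0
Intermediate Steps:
r = 1/1412 (r = 1/(3295 + (-1304 - 579)) = 1/(3295 - 1883) = 1/1412 ≈ 0.00070821)
r - L = 1/1412 - 1*(-4719) = 1/1412 + 4719 = 6663229/1412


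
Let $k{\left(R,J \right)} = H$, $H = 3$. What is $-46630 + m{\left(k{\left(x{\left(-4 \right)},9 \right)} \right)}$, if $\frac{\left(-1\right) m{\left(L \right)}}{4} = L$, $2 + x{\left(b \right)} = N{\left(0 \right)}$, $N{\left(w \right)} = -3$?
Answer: $-46642$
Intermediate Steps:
$x{\left(b \right)} = -5$ ($x{\left(b \right)} = -2 - 3 = -5$)
$k{\left(R,J \right)} = 3$
$m{\left(L \right)} = - 4 L$
$-46630 + m{\left(k{\left(x{\left(-4 \right)},9 \right)} \right)} = -46630 - 12 = -46642$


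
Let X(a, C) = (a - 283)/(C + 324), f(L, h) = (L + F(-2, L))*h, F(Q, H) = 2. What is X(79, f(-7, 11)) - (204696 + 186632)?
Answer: -105267436/269 ≈ -3.9133e+5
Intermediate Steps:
f(L, h) = h*(2 + L) (f(L, h) = (L + 2)*h = (2 + L)*h = h*(2 + L))
X(a, C) = (-283 + a)/(324 + C)
X(79, f(-7, 11)) - (204696 + 186632) = (-283 + 79)/(324 + 11*(2 - 7)) - (204696 + 186632) = -204/(324 + 11*(-5)) - 1*391328 = -204/(324 - 55) - 391328 = -204/269 - 391328 = -105267436/269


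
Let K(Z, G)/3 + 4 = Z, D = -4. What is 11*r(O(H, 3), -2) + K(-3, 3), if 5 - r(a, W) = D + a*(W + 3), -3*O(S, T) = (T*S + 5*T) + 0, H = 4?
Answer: 177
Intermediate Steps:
K(Z, G) = -12 + 3*Z
O(S, T) = -5*T/3 - S*T/3 (O(S, T) = -((T*S + 5*T) + 0)/3 = -((S*T + 5*T) + 0)/3 = -((5*T + S*T) + 0)/3 = -(5*T + S*T)/3 = -5*T/3 - S*T/3)
r(a, W) = 9 - a*(3 + W) (r(a, W) = 5 - (-4 + a*(W + 3)) = 5 - (-4 + a*(3 + W)) = 5 + (4 - a*(3 + W)) = 9 - a*(3 + W))
11*r(O(H, 3), -2) + K(-3, 3) = 11*(9 - (-1)*3*(5 + 4) - 1*(-2)*(-⅓*3*(5 + 4))) + (-12 + 3*(-3)) = 11*(9 - (-1)*3*9 - 1*(-2)*(-⅓*3*9)) + (-12 - 9) = 11*(9 - 3*(-9) - 1*(-2)*(-9)) - 21 = 11*(9 + 27 - 18) - 21 = 11*18 - 21 = 198 - 21 = 177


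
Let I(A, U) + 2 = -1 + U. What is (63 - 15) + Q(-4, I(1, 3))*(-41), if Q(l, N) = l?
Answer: 212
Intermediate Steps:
I(A, U) = -3 + U (I(A, U) = -2 + (-1 + U) = -3 + U)
(63 - 15) + Q(-4, I(1, 3))*(-41) = (63 - 15) - 4*(-41) = 48 + 164 = 212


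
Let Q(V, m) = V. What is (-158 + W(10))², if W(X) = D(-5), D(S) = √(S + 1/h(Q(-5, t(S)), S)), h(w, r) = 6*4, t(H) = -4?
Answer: (1896 - I*√714)²/144 ≈ 24959.0 - 703.65*I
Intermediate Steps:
h(w, r) = 24
D(S) = √(1/24 + S) (D(S) = √(S + 1/24) = √(1/24 + S))
W(X) = I*√714/12 (W(X) = √(6 + 144*(-5))/12 = √(6 - 720)/12 = √(-714)/12 = (I*√714)/12 = I*√714/12)
(-158 + W(10))² = (-158 + I*√714/12)²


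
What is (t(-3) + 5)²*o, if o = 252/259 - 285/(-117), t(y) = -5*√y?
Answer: 122975*(1 - I*√3)²/1443 ≈ -170.44 - 295.22*I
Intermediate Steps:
o = 4919/1443 (o = 252*(1/259) - 285*(-1/117) = 36/37 + 95/39 = 4919/1443 ≈ 3.4089)
(t(-3) + 5)²*o = (-5*I*√3 + 5)²*(4919/1443) = (5 - 5*I*√3)²*(4919/1443) = 4919*(5 - 5*I*√3)²/1443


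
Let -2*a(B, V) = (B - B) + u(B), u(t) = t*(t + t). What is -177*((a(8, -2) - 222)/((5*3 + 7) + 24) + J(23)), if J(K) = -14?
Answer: 82305/23 ≈ 3578.5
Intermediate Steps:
u(t) = 2*t**2 (u(t) = t*(2*t) = 2*t**2)
a(B, V) = -B**2 (a(B, V) = -((B - B) + 2*B**2)/2 = -(0 + 2*B**2)/2 = -B**2)
-177*((a(8, -2) - 222)/((5*3 + 7) + 24) + J(23)) = -177*((-1*8**2 - 222)/((5*3 + 7) + 24) - 14) = -177*((-1*64 - 222)/((15 + 7) + 24) - 14) = -177*((-64 - 222)/(22 + 24) - 14) = -177*(-286/46 - 14) = -177*(-286*1/46 - 14) = -177*(-143/23 - 14) = -177*(-465/23) = 82305/23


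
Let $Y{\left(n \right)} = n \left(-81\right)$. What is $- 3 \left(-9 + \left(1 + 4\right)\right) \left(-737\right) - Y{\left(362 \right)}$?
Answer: $20478$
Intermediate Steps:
$Y{\left(n \right)} = - 81 n$
$- 3 \left(-9 + \left(1 + 4\right)\right) \left(-737\right) - Y{\left(362 \right)} = - 3 \left(-9 + \left(1 + 4\right)\right) \left(-737\right) - \left(-81\right) 362 = - 3 \left(-9 + 5\right) \left(-737\right) - -29322 = \left(-3\right) \left(-4\right) \left(-737\right) + 29322 = 12 \left(-737\right) + 29322 = -8844 + 29322 = 20478$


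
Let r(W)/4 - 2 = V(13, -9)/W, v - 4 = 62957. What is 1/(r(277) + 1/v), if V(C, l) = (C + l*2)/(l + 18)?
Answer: 52320591/418145819 ≈ 0.12513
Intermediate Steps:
v = 62961 (v = 4 + 62957 = 62961)
V(C, l) = (C + 2*l)/(18 + l)
r(W) = 8 - 20/(9*W) (r(W) = 8 + 4*(((13 + 2*(-9))/(18 - 9))/W) = 8 + 4*(((13 - 18)/9)/W) = 8 + 4*(((1/9)*(-5))/W) = 8 + 4*(-5/(9*W)) = 8 - 20/(9*W))
1/(r(277) + 1/v) = 1/((8 - 20/9/277) + 1/62961) = 1/((8 - 20/9*1/277) + 1/62961) = 1/((8 - 20/2493) + 1/62961) = 1/(19924/2493 + 1/62961) = 1/(418145819/52320591) = 52320591/418145819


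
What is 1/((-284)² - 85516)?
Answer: -1/4860 ≈ -0.00020576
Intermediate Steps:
1/((-284)² - 85516) = 1/(80656 - 85516) = 1/(-4860) = -1/4860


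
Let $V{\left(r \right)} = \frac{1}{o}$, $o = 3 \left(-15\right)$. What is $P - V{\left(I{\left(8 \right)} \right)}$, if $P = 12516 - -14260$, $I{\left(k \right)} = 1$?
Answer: $\frac{1204921}{45} \approx 26776.0$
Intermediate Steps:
$o = -45$
$P = 26776$ ($P = 12516 + 14260 = 26776$)
$V{\left(r \right)} = - \frac{1}{45}$ ($V{\left(r \right)} = \frac{1}{-45} = - \frac{1}{45}$)
$P - V{\left(I{\left(8 \right)} \right)} = 26776 - - \frac{1}{45} = 26776 + \frac{1}{45} = \frac{1204921}{45}$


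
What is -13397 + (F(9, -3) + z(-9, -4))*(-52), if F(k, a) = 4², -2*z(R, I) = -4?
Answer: -14333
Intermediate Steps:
z(R, I) = 2 (z(R, I) = -½*(-4) = 2)
F(k, a) = 16
-13397 + (F(9, -3) + z(-9, -4))*(-52) = -13397 + (16 + 2)*(-52) = -13397 + 18*(-52) = -13397 - 936 = -14333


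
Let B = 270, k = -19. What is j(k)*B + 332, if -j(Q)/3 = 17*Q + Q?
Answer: 277352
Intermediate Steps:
j(Q) = -54*Q (j(Q) = -3*(17*Q + Q) = -54*Q)
j(k)*B + 332 = -54*(-19)*270 + 332 = 1026*270 + 332 = 277020 + 332 = 277352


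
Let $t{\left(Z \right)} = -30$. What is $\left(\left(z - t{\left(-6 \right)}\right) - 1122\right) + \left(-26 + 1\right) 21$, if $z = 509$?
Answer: $-1108$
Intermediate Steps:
$\left(\left(z - t{\left(-6 \right)}\right) - 1122\right) + \left(-26 + 1\right) 21 = \left(\left(509 - -30\right) - 1122\right) + \left(-26 + 1\right) 21 = \left(\left(509 + 30\right) - 1122\right) - 525 = \left(539 - 1122\right) - 525 = -583 - 525 = -1108$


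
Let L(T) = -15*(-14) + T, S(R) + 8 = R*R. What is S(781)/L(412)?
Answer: 609953/622 ≈ 980.63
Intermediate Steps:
S(R) = -8 + R² (S(R) = -8 + R*R = -8 + R²)
L(T) = 210 + T
S(781)/L(412) = (-8 + 781²)/(210 + 412) = (-8 + 609961)/622 = 609953*(1/622) = 609953/622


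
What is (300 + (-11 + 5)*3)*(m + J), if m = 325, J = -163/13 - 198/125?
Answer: 142459632/1625 ≈ 87668.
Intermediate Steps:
J = -22949/1625 (J = -163*1/13 - 198*1/125 = -163/13 - 198/125 = -22949/1625 ≈ -14.122)
(300 + (-11 + 5)*3)*(m + J) = (300 + (-11 + 5)*3)*(325 - 22949/1625) = (300 - 6*3)*(505176/1625) = (300 - 18)*(505176/1625) = 282*(505176/1625) = 142459632/1625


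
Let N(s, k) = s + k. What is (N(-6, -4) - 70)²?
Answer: 6400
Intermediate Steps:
N(s, k) = k + s
(N(-6, -4) - 70)² = ((-4 - 6) - 70)² = (-10 - 70)² = (-80)² = 6400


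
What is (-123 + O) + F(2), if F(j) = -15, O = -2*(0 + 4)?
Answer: -146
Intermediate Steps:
O = -8 (O = -2*4 = -8)
(-123 + O) + F(2) = (-123 - 8) - 15 = -131 - 15 = -146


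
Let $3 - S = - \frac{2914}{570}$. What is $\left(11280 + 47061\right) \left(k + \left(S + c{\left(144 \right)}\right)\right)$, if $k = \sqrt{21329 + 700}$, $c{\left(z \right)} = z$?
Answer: $\frac{843066344}{95} + 58341 \sqrt{22029} \approx 1.7533 \cdot 10^{7}$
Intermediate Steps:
$k = \sqrt{22029} \approx 148.42$
$S = \frac{2312}{285}$ ($S = 3 - - \frac{2914}{570} = 3 - \left(-2914\right) \frac{1}{570} = 3 - - \frac{1457}{285} = 3 + \frac{1457}{285} = \frac{2312}{285} \approx 8.1123$)
$\left(11280 + 47061\right) \left(k + \left(S + c{\left(144 \right)}\right)\right) = \left(11280 + 47061\right) \left(\sqrt{22029} + \left(\frac{2312}{285} + 144\right)\right) = 58341 \left(\sqrt{22029} + \frac{43352}{285}\right) = 58341 \left(\frac{43352}{285} + \sqrt{22029}\right) = \frac{843066344}{95} + 58341 \sqrt{22029}$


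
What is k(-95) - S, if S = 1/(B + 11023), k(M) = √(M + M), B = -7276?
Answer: -1/3747 + I*√190 ≈ -0.00026688 + 13.784*I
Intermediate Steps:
k(M) = √2*√M (k(M) = √(2*M) = √2*√M)
S = 1/3747 (S = 1/(-7276 + 11023) = 1/3747 ≈ 0.00026688)
k(-95) - S = √2*√(-95) - 1*1/3747 = √2*(I*√95) - 1/3747 = I*√190 - 1/3747 = -1/3747 + I*√190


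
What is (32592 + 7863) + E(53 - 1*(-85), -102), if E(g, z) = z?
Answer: 40353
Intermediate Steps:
(32592 + 7863) + E(53 - 1*(-85), -102) = (32592 + 7863) - 102 = 40455 - 102 = 40353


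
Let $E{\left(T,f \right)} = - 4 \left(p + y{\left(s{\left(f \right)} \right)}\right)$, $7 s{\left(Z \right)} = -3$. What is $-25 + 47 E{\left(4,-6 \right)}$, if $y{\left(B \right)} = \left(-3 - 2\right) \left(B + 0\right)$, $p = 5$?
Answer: $- \frac{9575}{7} \approx -1367.9$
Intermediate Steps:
$s{\left(Z \right)} = - \frac{3}{7}$ ($s{\left(Z \right)} = \frac{1}{7} \left(-3\right) = - \frac{3}{7}$)
$y{\left(B \right)} = - 5 B$
$E{\left(T,f \right)} = - \frac{200}{7}$ ($E{\left(T,f \right)} = - 4 \left(5 - - \frac{15}{7}\right) = - 4 \left(5 + \frac{15}{7}\right) = \left(-4\right) \frac{50}{7} = - \frac{200}{7}$)
$-25 + 47 E{\left(4,-6 \right)} = -25 + 47 \left(- \frac{200}{7}\right) = -25 - \frac{9400}{7} = - \frac{9575}{7}$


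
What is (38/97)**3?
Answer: 54872/912673 ≈ 0.060122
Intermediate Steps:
(38/97)**3 = 54872/912673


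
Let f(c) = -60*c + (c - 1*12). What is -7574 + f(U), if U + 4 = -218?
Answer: 5512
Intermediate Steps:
U = -222 (U = -4 - 218 = -222)
f(c) = -12 - 59*c (f(c) = -60*c + (c - 12) = -60*c + (-12 + c) = -12 - 59*c)
-7574 + f(U) = -7574 + (-12 - 59*(-222)) = -7574 + (-12 + 13098) = -7574 + 13086 = 5512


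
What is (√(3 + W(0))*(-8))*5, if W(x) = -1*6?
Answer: -40*I*√3 ≈ -69.282*I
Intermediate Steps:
W(x) = -6
(√(3 + W(0))*(-8))*5 = (√(3 - 6)*(-8))*5 = (√(-3)*(-8))*5 = ((I*√3)*(-8))*5 = -8*I*√3*5 = -40*I*√3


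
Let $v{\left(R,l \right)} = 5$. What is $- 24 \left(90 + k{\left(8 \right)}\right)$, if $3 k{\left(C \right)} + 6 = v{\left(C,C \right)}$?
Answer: $-2152$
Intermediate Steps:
$k{\left(C \right)} = - \frac{1}{3}$ ($k{\left(C \right)} = -2 + \frac{1}{3} \cdot 5 = -2 + \frac{5}{3} = - \frac{1}{3}$)
$- 24 \left(90 + k{\left(8 \right)}\right) = - 24 \left(90 - \frac{1}{3}\right) = \left(-24\right) \frac{269}{3} = -2152$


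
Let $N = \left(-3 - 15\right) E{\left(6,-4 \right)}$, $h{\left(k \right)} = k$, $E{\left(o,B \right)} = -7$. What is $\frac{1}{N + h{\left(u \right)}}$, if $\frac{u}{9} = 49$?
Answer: $\frac{1}{567} \approx 0.0017637$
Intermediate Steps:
$u = 441$ ($u = 9 \cdot 49 = 441$)
$N = 126$ ($N = \left(-3 - 15\right) \left(-7\right) = \left(-18\right) \left(-7\right) = 126$)
$\frac{1}{N + h{\left(u \right)}} = \frac{1}{126 + 441} = \frac{1}{567}$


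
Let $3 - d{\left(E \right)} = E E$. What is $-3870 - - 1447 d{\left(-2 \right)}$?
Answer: $-5317$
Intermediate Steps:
$d{\left(E \right)} = 3 - E^{2}$ ($d{\left(E \right)} = 3 - E E = 3 - E^{2}$)
$-3870 - - 1447 d{\left(-2 \right)} = -3870 - - 1447 \left(3 - \left(-2\right)^{2}\right) = -3870 - - 1447 \left(3 - 4\right) = -3870 - \left(-1447\right) \left(-1\right) = -3870 - 1447 = -5317$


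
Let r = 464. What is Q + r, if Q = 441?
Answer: 905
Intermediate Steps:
Q + r = 441 + 464 = 905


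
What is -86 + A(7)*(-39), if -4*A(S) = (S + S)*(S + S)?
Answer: 1825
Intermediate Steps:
A(S) = -S² (A(S) = -(S + S)*(S + S)/4 = -2*S*2*S/4 = -S²)
-86 + A(7)*(-39) = -86 - 1*7²*(-39) = -86 - 1*49*(-39) = -86 - 49*(-39) = -86 + 1911 = 1825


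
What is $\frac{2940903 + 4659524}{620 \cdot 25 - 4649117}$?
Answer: $- \frac{7600427}{4633617} \approx -1.6403$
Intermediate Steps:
$\frac{2940903 + 4659524}{620 \cdot 25 - 4649117} = \frac{7600427}{15500 - 4649117} = \frac{7600427}{-4633617} = 7600427 \left(- \frac{1}{4633617}\right) = - \frac{7600427}{4633617}$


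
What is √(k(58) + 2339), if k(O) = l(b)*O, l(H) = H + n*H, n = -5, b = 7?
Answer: √715 ≈ 26.739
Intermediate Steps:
l(H) = -4*H (l(H) = H - 5*H = -4*H)
k(O) = -28*O (k(O) = (-4*7)*O = -28*O)
√(k(58) + 2339) = √(-28*58 + 2339) = √(-1624 + 2339) = √715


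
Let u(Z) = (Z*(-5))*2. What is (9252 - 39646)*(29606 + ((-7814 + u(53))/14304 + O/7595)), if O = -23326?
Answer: -5857266303473/6510 ≈ -8.9973e+8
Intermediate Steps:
u(Z) = -10*Z (u(Z) = -5*Z*2 = -10*Z)
(9252 - 39646)*(29606 + ((-7814 + u(53))/14304 + O/7595)) = (9252 - 39646)*(29606 + ((-7814 - 10*53)/14304 - 23326/7595)) = -30394*(29606 + ((-7814 - 530)*(1/14304) - 23326*1/7595)) = -30394*(29606 + (-8344*1/14304 - 23326/7595)) = -30394*(29606 + (-7/12 - 23326/7595)) = -30394*(29606 - 333077/91140) = -30394*2697957763/91140 = -5857266303473/6510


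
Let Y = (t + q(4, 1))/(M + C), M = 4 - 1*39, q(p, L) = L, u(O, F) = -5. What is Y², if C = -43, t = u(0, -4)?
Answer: 4/1521 ≈ 0.0026299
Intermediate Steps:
t = -5
M = -35 (M = 4 - 39 = -35)
Y = 2/39 (Y = (-5 + 1)/(-35 - 43) = -4/(-78) = -4*(-1/78) = 2/39 ≈ 0.051282)
Y² = (2/39)² = 4/1521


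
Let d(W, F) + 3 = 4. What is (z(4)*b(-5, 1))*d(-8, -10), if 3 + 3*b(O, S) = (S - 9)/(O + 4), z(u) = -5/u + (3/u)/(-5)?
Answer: -7/3 ≈ -2.3333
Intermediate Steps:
z(u) = -28/(5*u) (z(u) = -5/u + (3/u)*(-1/5) = -5/u - 3/(5*u) = -28/(5*u))
d(W, F) = 1 (d(W, F) = -3 + 4 = 1)
b(O, S) = -1 + (-9 + S)/(3*(4 + O)) (b(O, S) = -1 + ((S - 9)/(O + 4))/3 = -1 + ((-9 + S)/(4 + O))/3 = -1 + (-9 + S)/(3*(4 + O)))
(z(4)*b(-5, 1))*d(-8, -10) = ((-28/5/4)*((-7 - 1*(-5) + (1/3)*1)/(4 - 5)))*1 = ((-28/5*1/4)*((-7 + 5 + 1/3)/(-1)))*1 = -(-7)*(-5)/(5*3)*1 = -7/5*5/3*1 = -7/3*1 = -7/3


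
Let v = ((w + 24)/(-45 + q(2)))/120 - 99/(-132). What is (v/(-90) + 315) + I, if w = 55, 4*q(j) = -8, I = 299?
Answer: 311662249/507600 ≈ 613.99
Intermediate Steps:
q(j) = -2 (q(j) = (1/4)*(-8) = -2)
v = 4151/5640 (v = ((55 + 24)/(-45 - 2))/120 - 99/(-132) = (79/(-47))*(1/120) - 99*(-1/132) = (79*(-1/47))*(1/120) + 3/4 = -79/47*1/120 + 3/4 = -79/5640 + 3/4 = 4151/5640 ≈ 0.73599)
(v/(-90) + 315) + I = ((4151/5640)/(-90) + 315) + 299 = ((4151/5640)*(-1/90) + 315) + 299 = (-4151/507600 + 315) + 299 = 159889849/507600 + 299 = 311662249/507600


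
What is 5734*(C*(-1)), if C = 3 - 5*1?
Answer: 11468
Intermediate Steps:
C = -2 (C = 3 - 5 = -2)
5734*(C*(-1)) = 5734*(-2*(-1)) = 5734*2 = 11468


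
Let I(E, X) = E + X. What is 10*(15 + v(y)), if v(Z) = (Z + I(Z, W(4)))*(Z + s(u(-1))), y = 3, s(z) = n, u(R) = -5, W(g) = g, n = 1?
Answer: 550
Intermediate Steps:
s(z) = 1
v(Z) = (1 + Z)*(4 + 2*Z) (v(Z) = (Z + (Z + 4))*(Z + 1) = (Z + (4 + Z))*(1 + Z) = (4 + 2*Z)*(1 + Z) = (1 + Z)*(4 + 2*Z))
10*(15 + v(y)) = 10*(15 + (4 + 2*3² + 6*3)) = 10*(15 + (4 + 2*9 + 18)) = 10*(15 + (4 + 18 + 18)) = 10*(15 + 40) = 10*55 = 550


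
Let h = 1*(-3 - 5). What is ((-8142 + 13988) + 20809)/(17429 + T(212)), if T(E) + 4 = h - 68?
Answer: 8885/5783 ≈ 1.5364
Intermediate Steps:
h = -8 (h = 1*(-8) = -8)
T(E) = -80 (T(E) = -4 + (-8 - 68) = -4 - 76 = -80)
((-8142 + 13988) + 20809)/(17429 + T(212)) = ((-8142 + 13988) + 20809)/(17429 - 80) = (5846 + 20809)/17349 = 26655*(1/17349) = 8885/5783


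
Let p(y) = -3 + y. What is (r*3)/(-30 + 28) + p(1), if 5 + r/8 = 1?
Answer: 46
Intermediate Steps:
r = -32 (r = -40 + 8*1 = -40 + 8 = -32)
(r*3)/(-30 + 28) + p(1) = (-32*3)/(-30 + 28) + (-3 + 1) = -96/(-2) - 2 = -½*(-96) - 2 = 48 - 2 = 46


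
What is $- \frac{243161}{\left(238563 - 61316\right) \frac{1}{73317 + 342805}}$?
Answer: $- \frac{14454948806}{25321} \approx -5.7087 \cdot 10^{5}$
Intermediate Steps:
$- \frac{243161}{\left(238563 - 61316\right) \frac{1}{73317 + 342805}} = - \frac{243161}{177247 \cdot \frac{1}{416122}} = - \frac{243161}{\frac{25321}{59446}} = \left(-243161\right) \frac{59446}{25321} = - \frac{14454948806}{25321}$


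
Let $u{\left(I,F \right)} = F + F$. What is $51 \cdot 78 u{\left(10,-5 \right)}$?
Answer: $-39780$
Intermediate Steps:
$u{\left(I,F \right)} = 2 F$
$51 \cdot 78 u{\left(10,-5 \right)} = 51 \cdot 78 \cdot 2 \left(-5\right) = 3978 \left(-10\right) = -39780$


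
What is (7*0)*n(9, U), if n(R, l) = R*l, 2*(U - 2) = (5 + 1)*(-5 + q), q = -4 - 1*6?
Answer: 0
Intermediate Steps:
q = -10 (q = -4 - 6 = -10)
U = -43 (U = 2 + ((5 + 1)*(-5 - 10))/2 = 2 + (6*(-15))/2 = 2 + (1/2)*(-90) = 2 - 45 = -43)
(7*0)*n(9, U) = (7*0)*(9*(-43)) = 0*(-387) = 0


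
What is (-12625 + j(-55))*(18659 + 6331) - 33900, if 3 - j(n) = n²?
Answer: -391052430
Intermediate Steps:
j(n) = 3 - n²
(-12625 + j(-55))*(18659 + 6331) - 33900 = (-12625 + (3 - 1*(-55)²))*(18659 + 6331) - 33900 = (-12625 + (3 - 1*3025))*24990 - 33900 = (-12625 + (3 - 3025))*24990 - 33900 = (-12625 - 3022)*24990 - 33900 = -15647*24990 - 33900 = -391018530 - 33900 = -391052430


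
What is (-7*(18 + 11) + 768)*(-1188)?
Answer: -671220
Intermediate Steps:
(-7*(18 + 11) + 768)*(-1188) = (-7*29 + 768)*(-1188) = (-203 + 768)*(-1188) = 565*(-1188) = -671220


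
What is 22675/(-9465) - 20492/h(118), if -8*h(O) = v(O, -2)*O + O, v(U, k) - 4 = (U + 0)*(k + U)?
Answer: -3508602121/1529330091 ≈ -2.2942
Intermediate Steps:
v(U, k) = 4 + U*(U + k) (v(U, k) = 4 + (U + 0)*(k + U) = 4 + U*(U + k))
h(O) = -O/8 - O*(4 + O² - 2*O)/8 (h(O) = -((4 + O² + O*(-2))*O + O)/8 = -((4 + O² - 2*O)*O + O)/8 = -(O*(4 + O² - 2*O) + O)/8 = -(O + O*(4 + O² - 2*O))/8 = -O/8 - O*(4 + O² - 2*O)/8)
22675/(-9465) - 20492/h(118) = 22675/(-9465) - 20492*4/(59*(-5 - 1*118² + 2*118)) = 22675*(-1/9465) - 20492*4/(59*(-5 - 1*13924 + 236)) = -4535/1893 - 20492*4/(59*(-5 - 13924 + 236)) = -4535/1893 - 20492/((⅛)*118*(-13693)) = -4535/1893 - 20492/(-807887/4) = -4535/1893 - 20492*(-4/807887) = -4535/1893 + 81968/807887 = -3508602121/1529330091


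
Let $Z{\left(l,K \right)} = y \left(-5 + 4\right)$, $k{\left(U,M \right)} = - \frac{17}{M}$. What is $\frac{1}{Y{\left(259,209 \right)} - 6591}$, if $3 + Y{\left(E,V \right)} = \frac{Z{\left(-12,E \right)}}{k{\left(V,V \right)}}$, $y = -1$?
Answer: $- \frac{17}{112307} \approx -0.00015137$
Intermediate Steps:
$Z{\left(l,K \right)} = 1$ ($Z{\left(l,K \right)} = - (-5 + 4) = \left(-1\right) \left(-1\right) = 1$)
$Y{\left(E,V \right)} = -3 - \frac{V}{17}$ ($Y{\left(E,V \right)} = -3 + 1 \frac{1}{\left(-17\right) \frac{1}{V}} = -3 + 1 \left(- \frac{V}{17}\right) = -3 - \frac{V}{17}$)
$\frac{1}{Y{\left(259,209 \right)} - 6591} = \frac{1}{\left(-3 - \frac{209}{17}\right) - 6591} = \frac{1}{- \frac{260}{17} - 6591} = \frac{1}{- \frac{112307}{17}} = - \frac{17}{112307}$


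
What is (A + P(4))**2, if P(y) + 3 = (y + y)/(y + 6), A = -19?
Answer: 11236/25 ≈ 449.44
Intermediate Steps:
P(y) = -3 + 2*y/(6 + y) (P(y) = -3 + (y + y)/(y + 6) = -3 + (2*y)/(6 + y) = -3 + 2*y/(6 + y))
(A + P(4))**2 = (-19 + (-18 - 1*4)/(6 + 4))**2 = (-19 + (-18 - 4)/10)**2 = (-19 + (1/10)*(-22))**2 = (-19 - 11/5)**2 = (-106/5)**2 = 11236/25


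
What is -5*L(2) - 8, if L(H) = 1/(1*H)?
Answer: -21/2 ≈ -10.500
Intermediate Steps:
L(H) = 1/H
-5*L(2) - 8 = -5/2 - 8 = -21/2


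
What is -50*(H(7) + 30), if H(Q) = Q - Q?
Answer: -1500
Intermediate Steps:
H(Q) = 0
-50*(H(7) + 30) = -50*(0 + 30) = -50*30 = -1500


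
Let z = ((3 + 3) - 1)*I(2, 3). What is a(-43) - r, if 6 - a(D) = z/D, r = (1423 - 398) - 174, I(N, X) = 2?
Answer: -36325/43 ≈ -844.77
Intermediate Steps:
r = 851 (r = 1025 - 174 = 851)
z = 10 (z = ((3 + 3) - 1)*2 = (6 - 1)*2 = 5*2 = 10)
a(D) = 6 - 10/D
a(-43) - r = (6 - 10/(-43)) - 1*851 = (6 - 10*(-1/43)) - 851 = (6 + 10/43) - 851 = 268/43 - 851 = -36325/43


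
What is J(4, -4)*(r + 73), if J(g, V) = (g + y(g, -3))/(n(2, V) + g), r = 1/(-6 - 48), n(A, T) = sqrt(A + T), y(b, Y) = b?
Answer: 31528/243 - 7882*I*sqrt(2)/243 ≈ 129.74 - 45.872*I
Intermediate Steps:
r = -1/54 (r = 1/(-54) = -1/54 ≈ -0.018519)
J(g, V) = 2*g/(g + sqrt(2 + V)) (J(g, V) = (g + g)/(sqrt(2 + V) + g) = (2*g)/(g + sqrt(2 + V)) = 2*g/(g + sqrt(2 + V)))
J(4, -4)*(r + 73) = (2*4/(4 + sqrt(2 - 4)))*(-1/54 + 73) = (2*4/(4 + sqrt(-2)))*(3941/54) = (2*4/(4 + I*sqrt(2)))*(3941/54) = (8/(4 + I*sqrt(2)))*(3941/54) = 15764/(27*(4 + I*sqrt(2)))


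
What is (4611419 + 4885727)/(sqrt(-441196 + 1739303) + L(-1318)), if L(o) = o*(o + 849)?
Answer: 5870584822732/382098234057 - 9497146*sqrt(1298107)/382098234057 ≈ 15.336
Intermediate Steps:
L(o) = o*(849 + o)
(4611419 + 4885727)/(sqrt(-441196 + 1739303) + L(-1318)) = (4611419 + 4885727)/(sqrt(-441196 + 1739303) - 1318*(849 - 1318)) = 9497146/(sqrt(1298107) - 1318*(-469)) = 9497146/(sqrt(1298107) + 618142) = 9497146/(618142 + sqrt(1298107))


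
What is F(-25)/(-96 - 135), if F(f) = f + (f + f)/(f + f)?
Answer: 8/77 ≈ 0.10390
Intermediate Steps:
F(f) = 1 + f (F(f) = f + (2*f)/((2*f)) = f + (2*f)*(1/(2*f)) = f + 1 = 1 + f)
F(-25)/(-96 - 135) = (1 - 25)/(-96 - 135) = -24/(-231) = -1/231*(-24) = 8/77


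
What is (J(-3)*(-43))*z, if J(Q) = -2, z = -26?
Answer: -2236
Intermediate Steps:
(J(-3)*(-43))*z = -2*(-43)*(-26) = 86*(-26) = -2236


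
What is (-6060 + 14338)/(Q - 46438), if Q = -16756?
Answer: -4139/31597 ≈ -0.13099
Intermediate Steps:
(-6060 + 14338)/(Q - 46438) = (-6060 + 14338)/(-16756 - 46438) = 8278/(-63194) = 8278*(-1/63194) = -4139/31597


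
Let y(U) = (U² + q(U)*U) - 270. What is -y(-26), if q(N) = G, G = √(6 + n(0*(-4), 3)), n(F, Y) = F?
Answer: -406 + 26*√6 ≈ -342.31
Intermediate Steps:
G = √6 (G = √(6 + 0*(-4)) = √(6 + 0) = √6 ≈ 2.4495)
q(N) = √6
y(U) = -270 + U² + U*√6 (y(U) = (U² + √6*U) - 270 = (U² + U*√6) - 270 = -270 + U² + U*√6)
-y(-26) = -(-270 + (-26)² - 26*√6) = -(-270 + 676 - 26*√6) = -(406 - 26*√6) = -406 + 26*√6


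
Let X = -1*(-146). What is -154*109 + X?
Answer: -16640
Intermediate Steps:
X = 146
-154*109 + X = -154*109 + 146 = -16786 + 146 = -16640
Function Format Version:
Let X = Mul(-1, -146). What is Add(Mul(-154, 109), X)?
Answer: -16640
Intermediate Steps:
X = 146
Add(Mul(-154, 109), X) = Add(Mul(-154, 109), 146) = Add(-16786, 146) = -16640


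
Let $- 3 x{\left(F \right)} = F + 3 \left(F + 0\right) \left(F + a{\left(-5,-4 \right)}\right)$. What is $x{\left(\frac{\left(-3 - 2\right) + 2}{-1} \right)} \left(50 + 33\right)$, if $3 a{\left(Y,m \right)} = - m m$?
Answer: $498$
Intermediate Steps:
$a{\left(Y,m \right)} = - \frac{m^{2}}{3}$ ($a{\left(Y,m \right)} = \frac{\left(-1\right) m m}{3} = \frac{\left(-1\right) m^{2}}{3} = - \frac{m^{2}}{3}$)
$x{\left(F \right)} = - \frac{F}{3} - F \left(- \frac{16}{3} + F\right)$ ($x{\left(F \right)} = - \frac{F + 3 \left(F + 0\right) \left(F - \frac{\left(-4\right)^{2}}{3}\right)}{3} = - \frac{F + 3 F \left(F - \frac{16}{3}\right)}{3} = - \frac{F + 3 F \left(- \frac{16}{3} + F\right)}{3} = - \frac{F}{3} - F \left(- \frac{16}{3} + F\right)$)
$x{\left(\frac{\left(-3 - 2\right) + 2}{-1} \right)} \left(50 + 33\right) = \frac{\left(-3 - 2\right) + 2}{-1} \left(5 - \frac{\left(-3 - 2\right) + 2}{-1}\right) \left(50 + 33\right) = \left(-5 + 2\right) \left(-1\right) \left(5 - \left(-5 + 2\right) \left(-1\right)\right) 83 = \left(-3\right) \left(-1\right) \left(5 - \left(-3\right) \left(-1\right)\right) 83 = 3 \left(5 - 3\right) 83 = 3 \cdot 2 \cdot 83 = 6 \cdot 83 = 498$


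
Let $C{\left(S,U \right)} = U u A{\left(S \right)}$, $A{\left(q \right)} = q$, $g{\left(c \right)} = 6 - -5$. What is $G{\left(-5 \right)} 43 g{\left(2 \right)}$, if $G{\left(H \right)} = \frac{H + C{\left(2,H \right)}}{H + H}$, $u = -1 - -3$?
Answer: $\frac{2365}{2} \approx 1182.5$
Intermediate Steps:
$g{\left(c \right)} = 11$ ($g{\left(c \right)} = 6 + 5 = 11$)
$u = 2$ ($u = -1 + 3 = 2$)
$C{\left(S,U \right)} = 2 S U$ ($C{\left(S,U \right)} = U 2 S = 2 U S = 2 S U$)
$G{\left(H \right)} = \frac{5}{2}$ ($G{\left(H \right)} = \frac{H + 2 \cdot 2 H}{H + H} = \frac{H + 4 H}{2 H} = 5 H \frac{1}{2 H} = \frac{5}{2}$)
$G{\left(-5 \right)} 43 g{\left(2 \right)} = \frac{5}{2} \cdot 43 \cdot 11 = \frac{215}{2} \cdot 11 = \frac{2365}{2}$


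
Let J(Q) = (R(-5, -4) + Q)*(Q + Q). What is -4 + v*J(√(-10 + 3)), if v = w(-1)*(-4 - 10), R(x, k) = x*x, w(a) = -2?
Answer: -396 + 1400*I*√7 ≈ -396.0 + 3704.1*I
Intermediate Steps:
R(x, k) = x²
J(Q) = 2*Q*(25 + Q) (J(Q) = ((-5)² + Q)*(Q + Q) = (25 + Q)*(2*Q) = 2*Q*(25 + Q))
v = 28 (v = -2*(-4 - 10) = -2*(-14) = 28)
-4 + v*J(√(-10 + 3)) = -4 + 28*(2*√(-10 + 3)*(25 + √(-10 + 3))) = -4 + 28*(2*√(-7)*(25 + √(-7))) = -4 + 28*(2*(I*√7)*(25 + I*√7)) = -4 + 28*(2*I*√7*(25 + I*√7)) = -4 + 56*I*√7*(25 + I*√7)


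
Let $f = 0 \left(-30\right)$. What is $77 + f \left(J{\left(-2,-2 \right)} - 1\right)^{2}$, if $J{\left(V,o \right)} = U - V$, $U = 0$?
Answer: $77$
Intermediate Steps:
$f = 0$
$J{\left(V,o \right)} = - V$ ($J{\left(V,o \right)} = 0 - V = - V$)
$77 + f \left(J{\left(-2,-2 \right)} - 1\right)^{2} = 77 + 0 \left(\left(-1\right) \left(-2\right) - 1\right)^{2} = 77 + 0 \left(2 - 1\right)^{2} = 77 + 0 \cdot 1^{2} = 77 + 0 \cdot 1 = 77 + 0 = 77$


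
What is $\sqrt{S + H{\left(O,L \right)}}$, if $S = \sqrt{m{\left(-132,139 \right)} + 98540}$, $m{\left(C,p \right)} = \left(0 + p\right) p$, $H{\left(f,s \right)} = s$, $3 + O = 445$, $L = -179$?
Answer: $\sqrt{-179 + \sqrt{117861}} \approx 12.818$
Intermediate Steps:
$O = 442$ ($O = -3 + 445 = 442$)
$m{\left(C,p \right)} = p^{2}$ ($m{\left(C,p \right)} = p p = p^{2}$)
$S = \sqrt{117861}$ ($S = \sqrt{139^{2} + 98540} = \sqrt{19321 + 98540} = \sqrt{117861} \approx 343.31$)
$\sqrt{S + H{\left(O,L \right)}} = \sqrt{\sqrt{117861} - 179} = \sqrt{-179 + \sqrt{117861}}$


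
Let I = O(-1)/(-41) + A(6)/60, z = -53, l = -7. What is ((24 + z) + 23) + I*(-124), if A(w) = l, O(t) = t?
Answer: 3347/615 ≈ 5.4423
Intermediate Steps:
A(w) = -7
I = -227/2460 (I = -1/(-41) - 7/60 = -1*(-1/41) - 7*1/60 = 1/41 - 7/60 = -227/2460 ≈ -0.092276)
((24 + z) + 23) + I*(-124) = ((24 - 53) + 23) - 227/2460*(-124) = (-29 + 23) + 7037/615 = -6 + 7037/615 = 3347/615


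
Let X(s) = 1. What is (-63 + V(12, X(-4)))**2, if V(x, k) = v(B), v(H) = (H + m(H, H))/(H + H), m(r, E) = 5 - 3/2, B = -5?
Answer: 1580049/400 ≈ 3950.1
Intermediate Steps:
m(r, E) = 7/2 (m(r, E) = 5 - 3*1/2 = 5 - 3/2 = 7/2)
v(H) = (7/2 + H)/(2*H) (v(H) = (H + 7/2)/(H + H) = (7/2 + H)/((2*H)) = (7/2 + H)*(1/(2*H)) = (7/2 + H)/(2*H))
V(x, k) = 3/20 (V(x, k) = (1/4)*(7 + 2*(-5))/(-5) = (1/4)*(-1/5)*(7 - 10) = (1/4)*(-1/5)*(-3) = 3/20)
(-63 + V(12, X(-4)))**2 = (-63 + 3/20)**2 = (-1257/20)**2 = 1580049/400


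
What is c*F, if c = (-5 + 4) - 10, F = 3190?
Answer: -35090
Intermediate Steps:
c = -11 (c = -1 - 10 = -11)
c*F = -11*3190 = -35090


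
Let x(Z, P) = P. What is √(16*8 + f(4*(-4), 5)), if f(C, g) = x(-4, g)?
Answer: √133 ≈ 11.533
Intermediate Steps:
f(C, g) = g
√(16*8 + f(4*(-4), 5)) = √(16*8 + 5) = √(128 + 5) = √133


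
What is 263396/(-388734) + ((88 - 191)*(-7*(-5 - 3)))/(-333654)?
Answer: -2378914202/3602851501 ≈ -0.66029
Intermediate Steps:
263396/(-388734) + ((88 - 191)*(-7*(-5 - 3)))/(-333654) = 263396*(-1/388734) - (-721)*(-8)*(-1/333654) = -131698/194367 - 103*56*(-1/333654) = -131698/194367 - 5768*(-1/333654) = -131698/194367 + 2884/166827 = -2378914202/3602851501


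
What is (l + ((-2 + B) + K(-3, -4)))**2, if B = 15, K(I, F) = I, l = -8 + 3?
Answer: 25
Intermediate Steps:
l = -5
(l + ((-2 + B) + K(-3, -4)))**2 = (-5 + ((-2 + 15) - 3))**2 = (-5 + (13 - 3))**2 = (-5 + 10)**2 = 5**2 = 25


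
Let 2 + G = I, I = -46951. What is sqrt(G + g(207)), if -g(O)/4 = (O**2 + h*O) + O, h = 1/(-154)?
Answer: 3*I*sqrt(144385395)/77 ≈ 468.16*I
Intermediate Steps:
h = -1/154 ≈ -0.0064935
G = -46953 (G = -2 - 46951 = -46953)
g(O) = -4*O**2 - 306*O/77 (g(O) = -4*((O**2 - O/154) + O) = -4*(O**2 + 153*O/154) = -4*O**2 - 306*O/77)
sqrt(G + g(207)) = sqrt(-46953 - 2/77*207*(153 + 154*207)) = sqrt(-46953 - 2/77*207*(153 + 31878)) = sqrt(-46953 - 2/77*207*32031) = sqrt(-46953 - 13260834/77) = sqrt(-16876215/77) = 3*I*sqrt(144385395)/77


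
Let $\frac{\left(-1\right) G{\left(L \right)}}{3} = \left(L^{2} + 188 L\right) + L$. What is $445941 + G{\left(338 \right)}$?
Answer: $-88437$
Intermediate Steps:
$G{\left(L \right)} = - 567 L - 3 L^{2}$ ($G{\left(L \right)} = - 3 \left(\left(L^{2} + 188 L\right) + L\right) = - 3 \left(L^{2} + 189 L\right) = - 567 L - 3 L^{2}$)
$445941 + G{\left(338 \right)} = 445941 - 1014 \left(189 + 338\right) = 445941 - 1014 \cdot 527 = 445941 - 534378 = -88437$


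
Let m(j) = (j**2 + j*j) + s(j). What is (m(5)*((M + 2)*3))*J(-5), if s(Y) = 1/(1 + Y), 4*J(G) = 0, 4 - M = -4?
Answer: 0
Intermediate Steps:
M = 8 (M = 4 - 1*(-4) = 4 + 4 = 8)
J(G) = 0 (J(G) = (1/4)*0 = 0)
m(j) = 1/(1 + j) + 2*j**2 (m(j) = (j**2 + j*j) + 1/(1 + j) = (j**2 + j**2) + 1/(1 + j) = 2*j**2 + 1/(1 + j) = 1/(1 + j) + 2*j**2)
(m(5)*((M + 2)*3))*J(-5) = (((1 + 2*5**2*(1 + 5))/(1 + 5))*((8 + 2)*3))*0 = (((1 + 2*25*6)/6)*(10*3))*0 = (((1 + 300)/6)*30)*0 = (((1/6)*301)*30)*0 = ((301/6)*30)*0 = 1505*0 = 0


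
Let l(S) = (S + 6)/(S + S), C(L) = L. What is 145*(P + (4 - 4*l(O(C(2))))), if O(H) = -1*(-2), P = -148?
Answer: -22040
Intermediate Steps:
O(H) = 2
l(S) = (6 + S)/(2*S) (l(S) = (6 + S)/((2*S)) = (6 + S)*(1/(2*S)) = (6 + S)/(2*S))
145*(P + (4 - 4*l(O(C(2))))) = 145*(-148 + (4 - 2*(6 + 2)/2)) = 145*(-148 + (4 - 2*8/2)) = 145*(-148 + (4 - 4*2)) = 145*(-148 + (4 - 8)) = 145*(-148 - 4) = 145*(-152) = -22040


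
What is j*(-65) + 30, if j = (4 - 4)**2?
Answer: 30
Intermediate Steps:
j = 0 (j = 0**2 = 0)
j*(-65) + 30 = 0*(-65) + 30 = 0 + 30 = 30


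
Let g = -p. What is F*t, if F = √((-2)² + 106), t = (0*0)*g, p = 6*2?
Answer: 0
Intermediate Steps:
p = 12
g = -12 (g = -1*12 = -12)
t = 0 (t = (0*0)*(-12) = 0*(-12) = 0)
F = √110 (F = √(4 + 106) = √110 ≈ 10.488)
F*t = √110*0 = 0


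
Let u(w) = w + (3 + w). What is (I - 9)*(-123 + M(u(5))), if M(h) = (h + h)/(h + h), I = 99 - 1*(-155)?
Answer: -29890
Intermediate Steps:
u(w) = 3 + 2*w
I = 254 (I = 99 + 155 = 254)
M(h) = 1 (M(h) = (2*h)/((2*h)) = (2*h)*(1/(2*h)) = 1)
(I - 9)*(-123 + M(u(5))) = (254 - 9)*(-123 + 1) = 245*(-122) = -29890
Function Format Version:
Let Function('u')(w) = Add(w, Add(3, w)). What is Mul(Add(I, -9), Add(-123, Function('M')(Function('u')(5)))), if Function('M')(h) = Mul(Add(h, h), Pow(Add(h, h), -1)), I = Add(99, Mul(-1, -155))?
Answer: -29890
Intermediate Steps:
Function('u')(w) = Add(3, Mul(2, w))
I = 254 (I = Add(99, 155) = 254)
Function('M')(h) = 1 (Function('M')(h) = Mul(Mul(2, h), Pow(Mul(2, h), -1)) = Mul(Mul(2, h), Mul(Rational(1, 2), Pow(h, -1))) = 1)
Mul(Add(I, -9), Add(-123, Function('M')(Function('u')(5)))) = Mul(Add(254, -9), Add(-123, 1)) = Mul(245, -122) = -29890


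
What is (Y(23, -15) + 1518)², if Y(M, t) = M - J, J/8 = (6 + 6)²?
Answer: 151321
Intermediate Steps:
J = 1152 (J = 8*(6 + 6)² = 8*12² = 8*144 = 1152)
Y(M, t) = -1152 + M (Y(M, t) = M - 1*1152 = M - 1152 = -1152 + M)
(Y(23, -15) + 1518)² = ((-1152 + 23) + 1518)² = (-1129 + 1518)² = 389² = 151321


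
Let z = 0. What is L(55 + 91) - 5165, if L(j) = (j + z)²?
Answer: 16151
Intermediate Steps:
L(j) = j² (L(j) = (j + 0)² = j²)
L(55 + 91) - 5165 = (55 + 91)² - 5165 = 146² - 5165 = 21316 - 5165 = 16151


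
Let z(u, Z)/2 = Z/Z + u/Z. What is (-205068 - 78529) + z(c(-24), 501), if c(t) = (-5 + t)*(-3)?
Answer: -47360307/167 ≈ -2.8359e+5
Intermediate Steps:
c(t) = 15 - 3*t
z(u, Z) = 2 + 2*u/Z (z(u, Z) = 2*(Z/Z + u/Z) = 2*(1 + u/Z) = 2 + 2*u/Z)
(-205068 - 78529) + z(c(-24), 501) = (-205068 - 78529) + (2 + 2*(15 - 3*(-24))/501) = -283597 + (2 + 2*(15 + 72)*(1/501)) = -283597 + (2 + 2*87*(1/501)) = -283597 + (2 + 58/167) = -283597 + 392/167 = -47360307/167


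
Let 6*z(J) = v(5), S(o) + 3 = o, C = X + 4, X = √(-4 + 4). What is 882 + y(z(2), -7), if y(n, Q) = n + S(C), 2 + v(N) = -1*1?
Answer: 1765/2 ≈ 882.50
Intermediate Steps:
X = 0 (X = √0 = 0)
v(N) = -3 (v(N) = -2 - 1*1 = -2 - 1 = -3)
C = 4 (C = 0 + 4 = 4)
S(o) = -3 + o
z(J) = -½ (z(J) = (⅙)*(-3) = -½)
y(n, Q) = 1 + n (y(n, Q) = n + (-3 + 4) = n + 1 = 1 + n)
882 + y(z(2), -7) = 882 + (1 - ½) = 882 + ½ = 1765/2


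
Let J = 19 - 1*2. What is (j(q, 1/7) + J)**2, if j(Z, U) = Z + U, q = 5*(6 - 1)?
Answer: 87025/49 ≈ 1776.0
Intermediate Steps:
q = 25 (q = 5*5 = 25)
J = 17 (J = 19 - 2 = 17)
j(Z, U) = U + Z
(j(q, 1/7) + J)**2 = ((1/7 + 25) + 17)**2 = (176/7 + 17)**2 = (295/7)**2 = 87025/49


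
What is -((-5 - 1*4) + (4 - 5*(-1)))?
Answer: 0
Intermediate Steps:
-((-5 - 1*4) + (4 - 5*(-1))) = -((-5 - 4) + (4 + 5)) = -(-9 + 9) = -1*0 = 0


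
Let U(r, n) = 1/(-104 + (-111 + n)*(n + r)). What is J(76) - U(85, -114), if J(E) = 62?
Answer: 398101/6421 ≈ 62.000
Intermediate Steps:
J(76) - U(85, -114) = 62 - 1/(-104 + (-114)² - 111*(-114) - 111*85 - 114*85) = 62 - 1/(-104 + 12996 + 12654 - 9435 - 9690) = 62 - 1/6421 = 398101/6421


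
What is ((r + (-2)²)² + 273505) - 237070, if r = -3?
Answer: 36436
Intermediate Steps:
((r + (-2)²)² + 273505) - 237070 = ((-3 + (-2)²)² + 273505) - 237070 = ((-3 + 4)² + 273505) - 237070 = (1² + 273505) - 237070 = (1 + 273505) - 237070 = 273506 - 237070 = 36436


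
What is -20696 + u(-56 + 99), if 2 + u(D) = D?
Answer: -20655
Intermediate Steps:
u(D) = -2 + D
-20696 + u(-56 + 99) = -20696 + (-2 + (-56 + 99)) = -20696 + (-2 + 43) = -20696 + 41 = -20655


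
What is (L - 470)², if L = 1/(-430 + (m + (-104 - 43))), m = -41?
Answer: 84367592521/381924 ≈ 2.2090e+5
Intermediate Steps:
L = -1/618 (L = 1/(-430 + (-41 + (-104 - 43))) = 1/(-430 + (-41 - 147)) = 1/(-430 - 188) = 1/(-618) = -1/618 ≈ -0.0016181)
(L - 470)² = (-1/618 - 470)² = (-290461/618)² = 84367592521/381924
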